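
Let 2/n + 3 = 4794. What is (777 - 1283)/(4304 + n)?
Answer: -52701/448271 ≈ -0.11757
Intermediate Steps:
n = 2/4791 (n = 2/(-3 + 4794) = 2/4791 ≈ 0.00041745)
(777 - 1283)/(4304 + n) = (777 - 1283)/(4304 + 2/4791) = -506/20620466/4791 = -506*4791/20620466 = -52701/448271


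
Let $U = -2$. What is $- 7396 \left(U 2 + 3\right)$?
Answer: $7396$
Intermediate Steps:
$- 7396 \left(U 2 + 3\right) = - 7396 \left(\left(-2\right) 2 + 3\right) = - 7396 \left(-4 + 3\right) = \left(-7396\right) \left(-1\right) = 7396$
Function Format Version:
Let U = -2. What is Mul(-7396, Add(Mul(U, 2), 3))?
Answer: 7396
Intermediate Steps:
Mul(-7396, Add(Mul(U, 2), 3)) = Mul(-7396, Add(Mul(-2, 2), 3)) = Mul(-7396, Add(-4, 3)) = Mul(-7396, -1) = 7396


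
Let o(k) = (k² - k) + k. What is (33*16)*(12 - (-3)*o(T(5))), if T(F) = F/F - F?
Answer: 31680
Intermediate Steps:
T(F) = 1 - F
o(k) = k²
(33*16)*(12 - (-3)*o(T(5))) = (33*16)*(12 - (-3)*(1 - 1*5)²) = 528*(12 - (-3)*(1 - 5)²) = 528*(12 - (-3)*(-4)²) = 528*(12 - (-3)*16) = 528*(12 - 1*(-48)) = 528*(12 + 48) = 528*60 = 31680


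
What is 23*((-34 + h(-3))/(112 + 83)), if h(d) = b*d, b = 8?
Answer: -1334/195 ≈ -6.8410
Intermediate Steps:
h(d) = 8*d
23*((-34 + h(-3))/(112 + 83)) = 23*((-34 + 8*(-3))/(112 + 83)) = 23*((-34 - 24)/195) = 23*(-58*1/195) = 23*(-58/195) = -1334/195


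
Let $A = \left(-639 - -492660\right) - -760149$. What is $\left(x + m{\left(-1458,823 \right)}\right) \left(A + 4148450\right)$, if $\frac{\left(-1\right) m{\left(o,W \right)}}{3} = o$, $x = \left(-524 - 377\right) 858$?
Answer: $-4151370184080$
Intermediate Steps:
$x = -773058$ ($x = \left(-901\right) 858 = -773058$)
$m{\left(o,W \right)} = - 3 o$
$A = 1252170$ ($A = \left(-639 + 492660\right) + 760149 = 492021 + 760149 = 1252170$)
$\left(x + m{\left(-1458,823 \right)}\right) \left(A + 4148450\right) = \left(-773058 - -4374\right) \left(1252170 + 4148450\right) = \left(-773058 + 4374\right) 5400620 = \left(-768684\right) 5400620 = -4151370184080$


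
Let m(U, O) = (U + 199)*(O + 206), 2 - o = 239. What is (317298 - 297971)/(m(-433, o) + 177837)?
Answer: 19327/185091 ≈ 0.10442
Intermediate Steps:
o = -237 (o = 2 - 1*239 = 2 - 239 = -237)
m(U, O) = (199 + U)*(206 + O)
(317298 - 297971)/(m(-433, o) + 177837) = (317298 - 297971)/((40994 + 199*(-237) + 206*(-433) - 237*(-433)) + 177837) = 19327/((40994 - 47163 - 89198 + 102621) + 177837) = 19327/(7254 + 177837) = 19327/185091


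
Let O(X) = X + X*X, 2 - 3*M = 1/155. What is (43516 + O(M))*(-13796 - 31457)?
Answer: -47311942443922/24025 ≈ -1.9693e+9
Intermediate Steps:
M = 103/155 (M = ⅔ - ⅓/155 = ⅔ - ⅓*1/155 = ⅔ - 1/465 = 103/155 ≈ 0.66452)
O(X) = X + X²
(43516 + O(M))*(-13796 - 31457) = (43516 + 103*(1 + 103/155)/155)*(-13796 - 31457) = (43516 + (103/155)*(258/155))*(-45253) = (43516 + 26574/24025)*(-45253) = (1045498474/24025)*(-45253) = -47311942443922/24025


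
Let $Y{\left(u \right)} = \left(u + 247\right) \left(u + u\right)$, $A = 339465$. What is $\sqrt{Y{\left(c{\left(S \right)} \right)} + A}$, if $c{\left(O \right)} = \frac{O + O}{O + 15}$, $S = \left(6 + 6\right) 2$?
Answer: $\frac{\sqrt{57472849}}{13} \approx 583.16$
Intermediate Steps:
$S = 24$ ($S = 12 \cdot 2 = 24$)
$c{\left(O \right)} = \frac{2 O}{15 + O}$
$Y{\left(u \right)} = 2 u \left(247 + u\right)$ ($Y{\left(u \right)} = \left(247 + u\right) 2 u = 2 u \left(247 + u\right)$)
$\sqrt{Y{\left(c{\left(S \right)} \right)} + A} = \sqrt{2 \cdot 2 \cdot 24 \frac{1}{15 + 24} \left(247 + 2 \cdot 24 \frac{1}{15 + 24}\right) + 339465} = \sqrt{2 \cdot 2 \cdot 24 \cdot \frac{1}{39} \left(247 + 2 \cdot 24 \cdot \frac{1}{39}\right) + 339465} = \sqrt{2 \cdot \frac{16}{13} \left(247 + \frac{16}{13}\right) + 339465} = \sqrt{2 \cdot \frac{16}{13} \cdot \frac{3227}{13} + 339465} = \sqrt{\frac{103264}{169} + 339465} = \sqrt{\frac{57472849}{169}} = \frac{\sqrt{57472849}}{13}$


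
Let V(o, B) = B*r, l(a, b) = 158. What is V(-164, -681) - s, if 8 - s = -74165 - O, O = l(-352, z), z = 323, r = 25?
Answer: -91356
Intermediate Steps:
O = 158
V(o, B) = 25*B (V(o, B) = B*25 = 25*B)
s = 74331 (s = 8 - (-74165 - 1*158) = 8 - (-74165 - 158) = 8 - 1*(-74323) = 8 + 74323 = 74331)
V(-164, -681) - s = 25*(-681) - 1*74331 = -17025 - 74331 = -91356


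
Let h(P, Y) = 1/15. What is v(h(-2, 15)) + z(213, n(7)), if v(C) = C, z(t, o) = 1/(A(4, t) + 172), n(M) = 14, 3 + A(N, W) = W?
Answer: 397/5730 ≈ 0.069284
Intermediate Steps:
A(N, W) = -3 + W
h(P, Y) = 1/15
z(t, o) = 1/(169 + t) (z(t, o) = 1/((-3 + t) + 172) = 1/(169 + t))
v(h(-2, 15)) + z(213, n(7)) = 1/15 + 1/(169 + 213) = 1/15 + 1/382 = 397/5730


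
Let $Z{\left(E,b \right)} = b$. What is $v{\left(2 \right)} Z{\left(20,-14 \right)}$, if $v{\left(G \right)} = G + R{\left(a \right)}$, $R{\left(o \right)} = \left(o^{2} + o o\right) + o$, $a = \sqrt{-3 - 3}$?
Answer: $140 - 14 i \sqrt{6} \approx 140.0 - 34.293 i$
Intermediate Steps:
$a = i \sqrt{6}$ ($a = \sqrt{-6} = i \sqrt{6} \approx 2.4495 i$)
$R{\left(o \right)} = o + 2 o^{2}$ ($R{\left(o \right)} = \left(o^{2} + o^{2}\right) + o = 2 o^{2} + o = o + 2 o^{2}$)
$v{\left(G \right)} = G + i \sqrt{6} \left(1 + 2 i \sqrt{6}\right)$
$v{\left(2 \right)} Z{\left(20,-14 \right)} = \left(-12 + 2 + i \sqrt{6}\right) \left(-14\right) = \left(-10 + i \sqrt{6}\right) \left(-14\right) = 140 - 14 i \sqrt{6}$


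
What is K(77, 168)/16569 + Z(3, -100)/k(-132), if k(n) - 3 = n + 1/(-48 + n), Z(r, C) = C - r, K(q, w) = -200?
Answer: 302545060/384748749 ≈ 0.78634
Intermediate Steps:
k(n) = 3 + n + 1/(-48 + n) (k(n) = 3 + (n + 1/(-48 + n)) = 3 + n + 1/(-48 + n))
K(77, 168)/16569 + Z(3, -100)/k(-132) = -200/16569 + (-100 - 1*3)/(((-143 + (-132)² - 45*(-132))/(-48 - 132))) = -200*1/16569 + (-100 - 3)/(((-143 + 17424 + 5940)/(-180))) = -200/16569 - 103/((-1/180*23221)) = -200/16569 - 103/(-23221/180) = -200/16569 - 103*(-180/23221) = -200/16569 + 18540/23221 = 302545060/384748749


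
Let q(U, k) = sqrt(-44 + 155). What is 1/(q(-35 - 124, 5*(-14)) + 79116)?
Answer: 26372/2086447115 - sqrt(111)/6259341345 ≈ 1.2638e-5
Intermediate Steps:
q(U, k) = sqrt(111)
1/(q(-35 - 124, 5*(-14)) + 79116) = 1/(sqrt(111) + 79116) = 1/(79116 + sqrt(111))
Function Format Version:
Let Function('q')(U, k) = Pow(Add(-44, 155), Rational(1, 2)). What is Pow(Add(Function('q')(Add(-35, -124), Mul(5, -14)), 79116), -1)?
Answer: Add(Rational(26372, 2086447115), Mul(Rational(-1, 6259341345), Pow(111, Rational(1, 2)))) ≈ 1.2638e-5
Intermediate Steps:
Function('q')(U, k) = Pow(111, Rational(1, 2))
Pow(Add(Function('q')(Add(-35, -124), Mul(5, -14)), 79116), -1) = Pow(Add(Pow(111, Rational(1, 2)), 79116), -1) = Pow(Add(79116, Pow(111, Rational(1, 2))), -1)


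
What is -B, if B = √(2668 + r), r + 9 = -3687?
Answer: -2*I*√257 ≈ -32.062*I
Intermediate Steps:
r = -3696 (r = -9 - 3687 = -3696)
B = 2*I*√257 (B = √(2668 - 3696) = √(-1028) = 2*I*√257 ≈ 32.062*I)
-B = -2*I*√257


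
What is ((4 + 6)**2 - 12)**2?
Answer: 7744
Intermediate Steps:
((4 + 6)**2 - 12)**2 = (10**2 - 12)**2 = (100 - 12)**2 = 88**2 = 7744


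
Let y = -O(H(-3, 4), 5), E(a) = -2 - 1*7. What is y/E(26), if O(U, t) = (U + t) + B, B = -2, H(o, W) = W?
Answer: 7/9 ≈ 0.77778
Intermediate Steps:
E(a) = -9 (E(a) = -2 - 7 = -9)
O(U, t) = -2 + U + t (O(U, t) = (U + t) - 2 = -2 + U + t)
y = -7 (y = -(-2 + 4 + 5) = -1*7 = -7)
y/E(26) = -7/(-9) = -⅑*(-7) = 7/9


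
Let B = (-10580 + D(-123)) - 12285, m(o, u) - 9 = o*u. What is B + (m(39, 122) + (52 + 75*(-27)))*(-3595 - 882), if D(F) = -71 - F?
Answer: -12531551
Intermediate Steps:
m(o, u) = 9 + o*u
B = -22813 (B = (-10580 + (-71 - 1*(-123))) - 12285 = (-10580 + (-71 + 123)) - 12285 = (-10580 + 52) - 12285 = -10528 - 12285 = -22813)
B + (m(39, 122) + (52 + 75*(-27)))*(-3595 - 882) = -22813 + ((9 + 39*122) + (52 + 75*(-27)))*(-3595 - 882) = -22813 + ((9 + 4758) + (52 - 2025))*(-4477) = -22813 + (4767 - 1973)*(-4477) = -22813 + 2794*(-4477) = -22813 - 12508738 = -12531551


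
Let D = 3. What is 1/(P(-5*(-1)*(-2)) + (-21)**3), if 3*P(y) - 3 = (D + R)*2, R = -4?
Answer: -3/27782 ≈ -0.00010798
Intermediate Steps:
P(y) = 1/3 (P(y) = 1 + ((3 - 4)*2)/3 = 1 + (-1*2)/3 = 1 + (1/3)*(-2) = 1 - 2/3 = 1/3)
1/(P(-5*(-1)*(-2)) + (-21)**3) = 1/(1/3 + (-21)**3) = 1/(1/3 - 9261) = 1/(-27782/3) = -3/27782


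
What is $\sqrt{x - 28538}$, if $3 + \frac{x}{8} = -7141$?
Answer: $i \sqrt{85690} \approx 292.73 i$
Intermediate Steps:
$x = -57152$ ($x = -24 + 8 \left(-7141\right) = -24 - 57128 = -57152$)
$\sqrt{x - 28538} = \sqrt{-57152 - 28538} = \sqrt{-85690} = i \sqrt{85690}$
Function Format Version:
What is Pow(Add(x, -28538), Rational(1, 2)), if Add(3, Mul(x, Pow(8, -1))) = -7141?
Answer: Mul(I, Pow(85690, Rational(1, 2))) ≈ Mul(292.73, I)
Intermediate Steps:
x = -57152 (x = Add(-24, Mul(8, -7141)) = Add(-24, -57128) = -57152)
Pow(Add(x, -28538), Rational(1, 2)) = Pow(Add(-57152, -28538), Rational(1, 2)) = Pow(-85690, Rational(1, 2)) = Mul(I, Pow(85690, Rational(1, 2)))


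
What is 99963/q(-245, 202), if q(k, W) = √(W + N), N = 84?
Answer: 99963*√286/286 ≈ 5910.9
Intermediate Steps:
q(k, W) = √(84 + W) (q(k, W) = √(W + 84) = √(84 + W))
99963/q(-245, 202) = 99963/(√(84 + 202)) = 99963/(√286) = 99963*(√286/286) = 99963*√286/286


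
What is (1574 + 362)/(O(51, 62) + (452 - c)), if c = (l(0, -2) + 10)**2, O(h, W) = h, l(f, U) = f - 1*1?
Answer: 968/211 ≈ 4.5877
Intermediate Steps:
l(f, U) = -1 + f (l(f, U) = f - 1 = -1 + f)
c = 81 (c = ((-1 + 0) + 10)**2 = (-1 + 10)**2 = 9**2 = 81)
(1574 + 362)/(O(51, 62) + (452 - c)) = (1574 + 362)/(51 + (452 - 1*81)) = 1936/(51 + (452 - 81)) = 1936/(51 + 371) = 1936/422 = 1936*(1/422) = 968/211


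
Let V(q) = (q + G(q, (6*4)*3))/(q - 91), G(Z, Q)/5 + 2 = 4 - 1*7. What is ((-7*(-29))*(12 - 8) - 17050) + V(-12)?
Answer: -1672477/103 ≈ -16238.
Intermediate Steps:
G(Z, Q) = -25 (G(Z, Q) = -10 + 5*(4 - 1*7) = -10 + 5*(4 - 7) = -10 + 5*(-3) = -10 - 15 = -25)
V(q) = (-25 + q)/(-91 + q) (V(q) = (q - 25)/(q - 91) = (-25 + q)/(-91 + q))
((-7*(-29))*(12 - 8) - 17050) + V(-12) = ((-7*(-29))*(12 - 8) - 17050) + (-25 - 12)/(-91 - 12) = (203*4 - 17050) - 37/(-103) = (812 - 17050) - 1/103*(-37) = -16238 + 37/103 = -1672477/103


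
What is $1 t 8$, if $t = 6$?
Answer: $48$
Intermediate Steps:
$1 t 8 = 1 \cdot 6 \cdot 8 = 6 \cdot 8 = 48$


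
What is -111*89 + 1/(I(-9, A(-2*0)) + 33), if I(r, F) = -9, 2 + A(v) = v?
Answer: -237095/24 ≈ -9879.0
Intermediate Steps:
A(v) = -2 + v
-111*89 + 1/(I(-9, A(-2*0)) + 33) = -111*89 + 1/(-9 + 33) = -9879 + 1/24 = -237095/24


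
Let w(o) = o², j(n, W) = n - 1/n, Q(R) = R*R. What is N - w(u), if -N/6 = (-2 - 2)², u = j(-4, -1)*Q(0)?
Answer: -96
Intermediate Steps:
Q(R) = R²
u = 0 (u = (-4 - 1/(-4))*0² = (-4 - 1*(-¼))*0 = (-4 + ¼)*0 = -15/4*0 = 0)
N = -96 (N = -6*(-2 - 2)² = -6*(-4)² = -6*16 = -96)
N - w(u) = -96 - 1*0² = -96 - 1*0 = -96 + 0 = -96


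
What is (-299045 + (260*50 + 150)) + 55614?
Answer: -230281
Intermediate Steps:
(-299045 + (260*50 + 150)) + 55614 = (-299045 + (13000 + 150)) + 55614 = (-299045 + 13150) + 55614 = -285895 + 55614 = -230281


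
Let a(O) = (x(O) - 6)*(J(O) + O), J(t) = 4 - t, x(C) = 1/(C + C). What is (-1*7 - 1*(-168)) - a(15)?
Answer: 2773/15 ≈ 184.87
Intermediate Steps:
x(C) = 1/(2*C)
a(O) = -24 + 2/O (a(O) = (1/(2*O) - 6)*((4 - O) + O) = (-6 + 1/(2*O))*4 = -24 + 2/O)
(-1*7 - 1*(-168)) - a(15) = (-1*7 - 1*(-168)) - (-24 + 2/15) = (-7 + 168) - (-24 + 2*(1/15)) = 161 - (-24 + 2/15) = 161 - 1*(-358/15) = 161 + 358/15 = 2773/15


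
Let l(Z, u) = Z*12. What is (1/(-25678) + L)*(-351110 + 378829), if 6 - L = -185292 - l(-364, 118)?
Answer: 128780271420541/25678 ≈ 5.0152e+9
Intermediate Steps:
l(Z, u) = 12*Z
L = 180930 (L = 6 - (-185292 - 12*(-364)) = 6 - (-185292 - 1*(-4368)) = 6 - (-185292 + 4368) = 6 - 1*(-180924) = 6 + 180924 = 180930)
(1/(-25678) + L)*(-351110 + 378829) = (1/(-25678) + 180930)*(-351110 + 378829) = (-1/25678 + 180930)*27719 = (4645920539/25678)*27719 = 128780271420541/25678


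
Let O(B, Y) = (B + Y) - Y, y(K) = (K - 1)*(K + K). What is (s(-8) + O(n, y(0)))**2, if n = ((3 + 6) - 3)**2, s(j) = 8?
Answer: 1936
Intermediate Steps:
y(K) = 2*K*(-1 + K) (y(K) = (-1 + K)*(2*K) = 2*K*(-1 + K))
n = 36 (n = (9 - 3)**2 = 6**2 = 36)
O(B, Y) = B
(s(-8) + O(n, y(0)))**2 = (8 + 36)**2 = 44**2 = 1936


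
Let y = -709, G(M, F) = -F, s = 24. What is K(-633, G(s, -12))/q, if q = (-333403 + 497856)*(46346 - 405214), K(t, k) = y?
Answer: 709/59016919204 ≈ 1.2014e-8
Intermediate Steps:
K(t, k) = -709
q = -59016919204 (q = 164453*(-358868) = -59016919204)
K(-633, G(s, -12))/q = -709/(-59016919204) = -709*(-1/59016919204) = 709/59016919204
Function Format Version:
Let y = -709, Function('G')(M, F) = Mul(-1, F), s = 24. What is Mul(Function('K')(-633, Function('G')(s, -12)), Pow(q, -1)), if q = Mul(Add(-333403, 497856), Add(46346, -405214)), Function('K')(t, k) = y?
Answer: Rational(709, 59016919204) ≈ 1.2014e-8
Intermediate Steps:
Function('K')(t, k) = -709
q = -59016919204 (q = Mul(164453, -358868) = -59016919204)
Mul(Function('K')(-633, Function('G')(s, -12)), Pow(q, -1)) = Mul(-709, Pow(-59016919204, -1)) = Mul(-709, Rational(-1, 59016919204)) = Rational(709, 59016919204)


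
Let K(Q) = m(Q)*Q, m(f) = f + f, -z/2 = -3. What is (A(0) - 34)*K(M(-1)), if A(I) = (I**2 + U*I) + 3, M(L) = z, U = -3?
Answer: -2232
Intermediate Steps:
z = 6 (z = -2*(-3) = 6)
M(L) = 6
m(f) = 2*f
A(I) = 3 + I**2 - 3*I (A(I) = (I**2 - 3*I) + 3 = 3 + I**2 - 3*I)
K(Q) = 2*Q**2 (K(Q) = (2*Q)*Q = 2*Q**2)
(A(0) - 34)*K(M(-1)) = ((3 + 0**2 - 3*0) - 34)*(2*6**2) = ((3 + 0 + 0) - 34)*(2*36) = (3 - 34)*72 = -31*72 = -2232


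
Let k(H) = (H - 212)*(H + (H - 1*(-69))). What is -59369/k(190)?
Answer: 59369/9878 ≈ 6.0102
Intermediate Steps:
k(H) = (-212 + H)*(69 + 2*H) (k(H) = (-212 + H)*(H + (H + 69)) = (-212 + H)*(H + (69 + H)) = (-212 + H)*(69 + 2*H))
-59369/k(190) = -59369/(-14628 - 355*190 + 2*190**2) = -59369/(-14628 - 67450 + 2*36100) = -59369/(-14628 - 67450 + 72200) = -59369/(-9878) = -59369*(-1/9878) = 59369/9878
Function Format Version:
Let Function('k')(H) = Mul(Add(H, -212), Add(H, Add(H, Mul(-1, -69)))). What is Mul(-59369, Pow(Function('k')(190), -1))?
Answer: Rational(59369, 9878) ≈ 6.0102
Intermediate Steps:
Function('k')(H) = Mul(Add(-212, H), Add(69, Mul(2, H))) (Function('k')(H) = Mul(Add(-212, H), Add(H, Add(H, 69))) = Mul(Add(-212, H), Add(H, Add(69, H))) = Mul(Add(-212, H), Add(69, Mul(2, H))))
Mul(-59369, Pow(Function('k')(190), -1)) = Mul(-59369, Pow(Add(-14628, Mul(-355, 190), Mul(2, Pow(190, 2))), -1)) = Mul(-59369, Pow(Add(-14628, -67450, Mul(2, 36100)), -1)) = Mul(-59369, Pow(Add(-14628, -67450, 72200), -1)) = Mul(-59369, Pow(-9878, -1)) = Mul(-59369, Rational(-1, 9878)) = Rational(59369, 9878)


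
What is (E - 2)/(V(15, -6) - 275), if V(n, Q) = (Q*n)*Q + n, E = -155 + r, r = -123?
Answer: -1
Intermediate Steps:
E = -278 (E = -155 - 123 = -278)
V(n, Q) = n + n*Q² (V(n, Q) = n*Q² + n = n + n*Q²)
(E - 2)/(V(15, -6) - 275) = (-278 - 2)/(15*(1 + (-6)²) - 275) = -280/(15*(1 + 36) - 275) = -280/(15*37 - 275) = -280/(555 - 275) = -280/280 = -280*1/280 = -1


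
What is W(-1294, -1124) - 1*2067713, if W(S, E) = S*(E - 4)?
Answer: -608081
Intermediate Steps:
W(S, E) = S*(-4 + E)
W(-1294, -1124) - 1*2067713 = -1294*(-4 - 1124) - 1*2067713 = -1294*(-1128) - 2067713 = 1459632 - 2067713 = -608081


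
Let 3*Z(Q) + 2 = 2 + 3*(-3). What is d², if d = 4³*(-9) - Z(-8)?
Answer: 328329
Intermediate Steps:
Z(Q) = -3 (Z(Q) = -⅔ + (2 + 3*(-3))/3 = -⅔ + (2 - 9)/3 = -⅔ + (⅓)*(-7) = -⅔ - 7/3 = -3)
d = -573 (d = 4³*(-9) - 1*(-3) = 64*(-9) + 3 = -576 + 3 = -573)
d² = (-573)² = 328329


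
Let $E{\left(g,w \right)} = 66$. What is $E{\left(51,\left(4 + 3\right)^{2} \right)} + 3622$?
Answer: $3688$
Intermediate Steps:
$E{\left(51,\left(4 + 3\right)^{2} \right)} + 3622 = 66 + 3622 = 3688$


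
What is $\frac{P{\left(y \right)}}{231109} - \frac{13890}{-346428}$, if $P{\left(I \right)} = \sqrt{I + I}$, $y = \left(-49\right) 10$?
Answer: $\frac{2315}{57738} + \frac{14 i \sqrt{5}}{231109} \approx 0.040095 + 0.00013546 i$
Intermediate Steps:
$y = -490$
$P{\left(I \right)} = \sqrt{2} \sqrt{I}$ ($P{\left(I \right)} = \sqrt{2 I} = \sqrt{2} \sqrt{I}$)
$\frac{P{\left(y \right)}}{231109} - \frac{13890}{-346428} = \frac{\sqrt{2} \sqrt{-490}}{231109} - \frac{13890}{-346428} = \sqrt{2} \cdot 7 i \sqrt{10} \cdot \frac{1}{231109} - - \frac{2315}{57738} = 14 i \sqrt{5} \cdot \frac{1}{231109} + \frac{2315}{57738} = \frac{14 i \sqrt{5}}{231109} + \frac{2315}{57738} = \frac{2315}{57738} + \frac{14 i \sqrt{5}}{231109}$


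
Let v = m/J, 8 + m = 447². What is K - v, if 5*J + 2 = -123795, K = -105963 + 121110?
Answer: 1876152164/123797 ≈ 15155.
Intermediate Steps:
K = 15147
J = -123797/5 (J = -⅖ + (⅕)*(-123795) = -⅖ - 24759 = -123797/5 ≈ -24759.)
m = 199801 (m = -8 + 447² = -8 + 199809 = 199801)
v = -999005/123797 (v = 199801/(-123797/5) = 199801*(-5/123797) = -999005/123797 ≈ -8.0697)
K - v = 15147 - 1*(-999005/123797) = 15147 + 999005/123797 = 1876152164/123797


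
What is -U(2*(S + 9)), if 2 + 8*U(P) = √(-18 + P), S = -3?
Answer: ¼ - I*√6/8 ≈ 0.25 - 0.30619*I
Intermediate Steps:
U(P) = -¼ + √(-18 + P)/8
-U(2*(S + 9)) = -(-¼ + √(-18 + 2*(-3 + 9))/8) = -(-¼ + √(-18 + 2*6)/8) = -(-¼ + √(-18 + 12)/8) = -(-¼ + √(-6)/8) = -(-¼ + (I*√6)/8) = -(-¼ + I*√6/8) = ¼ - I*√6/8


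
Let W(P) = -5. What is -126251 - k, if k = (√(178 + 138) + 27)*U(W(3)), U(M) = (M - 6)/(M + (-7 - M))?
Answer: -884054/7 - 22*√79/7 ≈ -1.2632e+5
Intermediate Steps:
U(M) = 6/7 - M/7 (U(M) = (-6 + M)/(-7) = (-6 + M)*(-⅐) = 6/7 - M/7)
k = 297/7 + 22*√79/7 (k = (√(178 + 138) + 27)*(6/7 - ⅐*(-5)) = (√316 + 27)*(6/7 + 5/7) = (2*√79 + 27)*(11/7) = (27 + 2*√79)*(11/7) = 297/7 + 22*√79/7 ≈ 70.363)
-126251 - k = -126251 - (297/7 + 22*√79/7) = -126251 + (-297/7 - 22*√79/7) = -884054/7 - 22*√79/7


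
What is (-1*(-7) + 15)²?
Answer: 484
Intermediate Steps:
(-1*(-7) + 15)² = (7 + 15)² = 22² = 484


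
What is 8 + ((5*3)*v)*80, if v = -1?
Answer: -1192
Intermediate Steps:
8 + ((5*3)*v)*80 = 8 + ((5*3)*(-1))*80 = 8 + (15*(-1))*80 = 8 - 15*80 = 8 - 1200 = -1192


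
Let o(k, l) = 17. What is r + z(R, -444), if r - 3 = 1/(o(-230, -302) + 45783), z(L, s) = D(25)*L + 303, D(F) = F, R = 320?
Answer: 380414801/45800 ≈ 8306.0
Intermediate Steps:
z(L, s) = 303 + 25*L (z(L, s) = 25*L + 303 = 303 + 25*L)
r = 137401/45800 (r = 3 + 1/(17 + 45783) = 3 + 1/45800 = 137401/45800 ≈ 3.0000)
r + z(R, -444) = 137401/45800 + (303 + 25*320) = 137401/45800 + (303 + 8000) = 137401/45800 + 8303 = 380414801/45800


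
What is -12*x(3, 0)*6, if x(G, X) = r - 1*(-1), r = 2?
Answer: -216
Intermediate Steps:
x(G, X) = 3 (x(G, X) = 2 - 1*(-1) = 2 + 1 = 3)
-12*x(3, 0)*6 = -12*3*6 = -36*6 = -216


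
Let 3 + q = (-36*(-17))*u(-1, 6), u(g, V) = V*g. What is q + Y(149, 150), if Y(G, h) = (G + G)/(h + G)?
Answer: -1098527/299 ≈ -3674.0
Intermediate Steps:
Y(G, h) = 2*G/(G + h) (Y(G, h) = (2*G)/(G + h) = 2*G/(G + h))
q = -3675 (q = -3 + (-36*(-17))*(6*(-1)) = -3 + 612*(-6) = -3 - 3672 = -3675)
q + Y(149, 150) = -3675 + 2*149/(149 + 150) = -3675 + 2*149/299 = -3675 + 2*149*(1/299) = -3675 + 298/299 = -1098527/299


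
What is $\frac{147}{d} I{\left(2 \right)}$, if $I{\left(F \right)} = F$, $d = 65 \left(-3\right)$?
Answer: $- \frac{98}{65} \approx -1.5077$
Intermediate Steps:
$d = -195$
$\frac{147}{d} I{\left(2 \right)} = \frac{147}{-195} \cdot 2 = 147 \left(- \frac{1}{195}\right) 2 = \left(- \frac{49}{65}\right) 2 = - \frac{98}{65}$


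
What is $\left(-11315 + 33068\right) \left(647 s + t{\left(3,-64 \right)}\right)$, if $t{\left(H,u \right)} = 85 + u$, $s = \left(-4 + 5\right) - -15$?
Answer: $225643869$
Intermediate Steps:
$s = 16$ ($s = 1 + 15 = 16$)
$\left(-11315 + 33068\right) \left(647 s + t{\left(3,-64 \right)}\right) = \left(-11315 + 33068\right) \left(647 \cdot 16 + \left(85 - 64\right)\right) = 21753 \left(10352 + 21\right) = 21753 \cdot 10373 = 225643869$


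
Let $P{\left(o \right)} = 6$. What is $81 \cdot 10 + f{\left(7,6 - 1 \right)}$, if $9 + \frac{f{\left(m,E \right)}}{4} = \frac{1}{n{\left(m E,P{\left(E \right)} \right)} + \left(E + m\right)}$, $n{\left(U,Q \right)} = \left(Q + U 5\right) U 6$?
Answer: $\frac{14714516}{19011} \approx 774.0$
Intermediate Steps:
$n{\left(U,Q \right)} = 6 U \left(Q + 5 U\right)$ ($n{\left(U,Q \right)} = \left(Q + 5 U\right) U 6 = U \left(Q + 5 U\right) 6 = 6 U \left(Q + 5 U\right)$)
$f{\left(m,E \right)} = -36 + \frac{4}{E + m + 6 E m \left(6 + 5 E m\right)}$ ($f{\left(m,E \right)} = -36 + \frac{4}{6 m E \left(6 + 5 m E\right) + \left(E + m\right)} = -36 + \frac{4}{6 E m \left(6 + 5 E m\right) + \left(E + m\right)} = -36 + \frac{4}{E + m + 6 E m \left(6 + 5 E m\right)}$)
$81 \cdot 10 + f{\left(7,6 - 1 \right)} = 81 \cdot 10 + \frac{4 \left(1 - 9 \left(6 - 1\right) - 63 - 54 \left(6 - 1\right) 7 \left(6 + 5 \left(6 - 1\right) 7\right)\right)}{\left(6 - 1\right) + 7 + 6 \left(6 - 1\right) 7 \left(6 + 5 \left(6 - 1\right) 7\right)} = 810 + \frac{4 \left(1 - 9 \left(6 - 1\right) - 63 - 54 \left(6 - 1\right) 7 \left(6 + 5 \left(6 - 1\right) 7\right)\right)}{\left(6 - 1\right) + 7 + 6 \left(6 - 1\right) 7 \left(6 + 5 \left(6 - 1\right) 7\right)} = 810 + \frac{4 \left(1 - 45 - 63 - 270 \cdot 7 \left(6 + 5 \cdot 5 \cdot 7\right)\right)}{5 + 7 + 6 \cdot 5 \cdot 7 \left(6 + 5 \cdot 5 \cdot 7\right)} = 810 + \frac{4 \left(1 - 45 - 63 - 270 \cdot 7 \left(6 + 175\right)\right)}{5 + 7 + 6 \cdot 5 \cdot 7 \left(6 + 175\right)} = 810 + \frac{4 \left(1 - 45 - 63 - 270 \cdot 7 \cdot 181\right)}{5 + 7 + 6 \cdot 5 \cdot 7 \cdot 181} = 810 + \frac{4 \left(1 - 45 - 63 - 342090\right)}{5 + 7 + 38010} = 810 + 4 \cdot \frac{1}{38022} \left(-342197\right) = 810 - \frac{684394}{19011} = \frac{14714516}{19011}$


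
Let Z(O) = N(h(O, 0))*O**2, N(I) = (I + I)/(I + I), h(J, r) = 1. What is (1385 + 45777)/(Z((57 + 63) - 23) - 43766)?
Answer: -47162/34357 ≈ -1.3727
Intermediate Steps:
N(I) = 1 (N(I) = (2*I)/((2*I)) = (2*I)*(1/(2*I)) = 1)
Z(O) = O**2 (Z(O) = 1*O**2 = O**2)
(1385 + 45777)/(Z((57 + 63) - 23) - 43766) = (1385 + 45777)/(((57 + 63) - 23)**2 - 43766) = 47162/((120 - 23)**2 - 43766) = 47162/(97**2 - 43766) = 47162/(9409 - 43766) = 47162/(-34357) = 47162*(-1/34357) = -47162/34357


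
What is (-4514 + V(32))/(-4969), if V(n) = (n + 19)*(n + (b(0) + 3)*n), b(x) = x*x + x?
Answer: -2014/4969 ≈ -0.40531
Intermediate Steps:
b(x) = x + x² (b(x) = x² + x = x + x²)
V(n) = 4*n*(19 + n) (V(n) = (n + 19)*(n + (0*(1 + 0) + 3)*n) = (19 + n)*(n + (0*1 + 3)*n) = (19 + n)*(n + (0 + 3)*n) = (19 + n)*(n + 3*n) = (19 + n)*(4*n) = 4*n*(19 + n))
(-4514 + V(32))/(-4969) = (-4514 + 4*32*(19 + 32))/(-4969) = (-4514 + 4*32*51)*(-1/4969) = (-4514 + 6528)*(-1/4969) = 2014*(-1/4969) = -2014/4969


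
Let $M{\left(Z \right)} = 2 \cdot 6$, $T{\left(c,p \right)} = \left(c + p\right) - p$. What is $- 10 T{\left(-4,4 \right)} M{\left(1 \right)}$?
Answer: $480$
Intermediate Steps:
$T{\left(c,p \right)} = c$
$M{\left(Z \right)} = 12$
$- 10 T{\left(-4,4 \right)} M{\left(1 \right)} = \left(-10\right) \left(-4\right) 12 = 40 \cdot 12 = 480$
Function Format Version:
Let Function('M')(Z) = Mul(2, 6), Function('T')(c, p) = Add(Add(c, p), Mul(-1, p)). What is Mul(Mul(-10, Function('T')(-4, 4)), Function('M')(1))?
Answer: 480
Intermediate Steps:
Function('T')(c, p) = c
Function('M')(Z) = 12
Mul(Mul(-10, Function('T')(-4, 4)), Function('M')(1)) = Mul(Mul(-10, -4), 12) = Mul(40, 12) = 480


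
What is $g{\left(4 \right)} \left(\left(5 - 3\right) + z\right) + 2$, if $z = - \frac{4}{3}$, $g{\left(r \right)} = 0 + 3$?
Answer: $4$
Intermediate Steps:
$g{\left(r \right)} = 3$
$z = - \frac{4}{3}$ ($z = \left(-4\right) \frac{1}{3} = - \frac{4}{3} \approx -1.3333$)
$g{\left(4 \right)} \left(\left(5 - 3\right) + z\right) + 2 = 3 \left(\left(5 - 3\right) - \frac{4}{3}\right) + 2 = 3 \left(2 - \frac{4}{3}\right) + 2 = 3 \cdot \frac{2}{3} + 2 = 2 + 2 = 4$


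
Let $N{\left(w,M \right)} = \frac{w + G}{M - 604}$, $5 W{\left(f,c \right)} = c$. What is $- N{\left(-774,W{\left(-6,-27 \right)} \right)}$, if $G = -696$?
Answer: $- \frac{7350}{3047} \approx -2.4122$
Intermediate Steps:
$W{\left(f,c \right)} = \frac{c}{5}$
$N{\left(w,M \right)} = \frac{-696 + w}{-604 + M}$ ($N{\left(w,M \right)} = \frac{w - 696}{M - 604} = \frac{-696 + w}{-604 + M}$)
$- N{\left(-774,W{\left(-6,-27 \right)} \right)} = - \frac{-696 - 774}{-604 + \frac{1}{5} \left(-27\right)} = - \frac{-1470}{-604 - \frac{27}{5}} = - \frac{-1470}{- \frac{3047}{5}} = - \frac{\left(-5\right) \left(-1470\right)}{3047} = \left(-1\right) \frac{7350}{3047} = - \frac{7350}{3047}$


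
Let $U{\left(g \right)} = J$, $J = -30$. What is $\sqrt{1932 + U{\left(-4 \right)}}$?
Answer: $\sqrt{1902} \approx 43.612$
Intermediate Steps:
$U{\left(g \right)} = -30$
$\sqrt{1932 + U{\left(-4 \right)}} = \sqrt{1932 - 30} = \sqrt{1902}$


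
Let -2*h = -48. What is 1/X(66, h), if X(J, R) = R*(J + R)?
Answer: 1/2160 ≈ 0.00046296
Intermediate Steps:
h = 24 (h = -1/2*(-48) = 24)
1/X(66, h) = 1/(24*(66 + 24)) = 1/(24*90) = 1/2160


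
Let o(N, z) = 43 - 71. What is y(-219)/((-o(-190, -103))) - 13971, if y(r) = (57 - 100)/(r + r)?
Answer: -171340301/12264 ≈ -13971.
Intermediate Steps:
o(N, z) = -28
y(r) = -43/(2*r) (y(r) = -43*1/(2*r) = -43/(2*r))
y(-219)/((-o(-190, -103))) - 13971 = (-43/2/(-219))/((-1*(-28))) - 13971 = -43/2*(-1/219)/28 - 13971 = (43/438)*(1/28) - 13971 = 43/12264 - 13971 = -171340301/12264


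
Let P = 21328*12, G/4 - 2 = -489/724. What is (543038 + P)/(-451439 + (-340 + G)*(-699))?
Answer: -72307147/19682170 ≈ -3.6737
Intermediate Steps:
G = 959/181 (G = 8 + 4*(-489/724) = 8 - 489/181 = 959/181 ≈ 5.2983)
P = 255936
(543038 + P)/(-451439 + (-340 + G)*(-699)) = (543038 + 255936)/(-451439 + (-340 + 959/181)*(-699)) = 798974/(-451439 - 60581/181*(-699)) = 798974/(-451439 + 42346119/181) = 798974/(-39364340/181) = 798974*(-181/39364340) = -72307147/19682170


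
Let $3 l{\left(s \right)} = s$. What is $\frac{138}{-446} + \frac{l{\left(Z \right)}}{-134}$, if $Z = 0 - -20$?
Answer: $- \frac{16099}{44823} \approx -0.35917$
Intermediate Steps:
$Z = 20$ ($Z = 0 + 20 = 20$)
$l{\left(s \right)} = \frac{s}{3}$
$\frac{138}{-446} + \frac{l{\left(Z \right)}}{-134} = \frac{138}{-446} + \frac{\frac{1}{3} \cdot 20}{-134} = 138 \left(- \frac{1}{446}\right) + \frac{20}{3} \left(- \frac{1}{134}\right) = - \frac{69}{223} - \frac{10}{201} = - \frac{16099}{44823}$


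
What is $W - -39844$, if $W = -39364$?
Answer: $480$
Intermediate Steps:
$W - -39844 = -39364 - -39844 = -39364 + 39844 = 480$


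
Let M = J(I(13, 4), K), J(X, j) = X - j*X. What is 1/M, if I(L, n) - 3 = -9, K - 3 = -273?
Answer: -1/1626 ≈ -0.00061501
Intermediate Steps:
K = -270 (K = 3 - 273 = -270)
I(L, n) = -6 (I(L, n) = 3 - 9 = -6)
J(X, j) = X - X*j
M = -1626 (M = -6*(1 - 1*(-270)) = -6*(1 + 270) = -6*271 = -1626)
1/M = 1/(-1626) = -1/1626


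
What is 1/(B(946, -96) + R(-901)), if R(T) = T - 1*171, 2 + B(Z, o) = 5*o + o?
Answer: -1/1650 ≈ -0.00060606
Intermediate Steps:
B(Z, o) = -2 + 6*o (B(Z, o) = -2 + (5*o + o) = -2 + 6*o)
R(T) = -171 + T (R(T) = T - 171 = -171 + T)
1/(B(946, -96) + R(-901)) = 1/((-2 + 6*(-96)) + (-171 - 901)) = 1/((-2 - 576) - 1072) = 1/(-578 - 1072) = 1/(-1650) = -1/1650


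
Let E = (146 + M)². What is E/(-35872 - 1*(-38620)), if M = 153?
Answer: 89401/2748 ≈ 32.533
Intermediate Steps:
E = 89401 (E = (146 + 153)² = 299² = 89401)
E/(-35872 - 1*(-38620)) = 89401/(-35872 - 1*(-38620)) = 89401/(-35872 + 38620) = 89401/2748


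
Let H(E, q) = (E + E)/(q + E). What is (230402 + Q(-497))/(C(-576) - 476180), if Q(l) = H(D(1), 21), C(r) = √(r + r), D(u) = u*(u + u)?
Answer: -315424608125/651898756462 - 7948875*I*√2/325949378231 ≈ -0.48386 - 3.4488e-5*I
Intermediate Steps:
D(u) = 2*u² (D(u) = u*(2*u) = 2*u²)
C(r) = √2*√r (C(r) = √(2*r) = √2*√r)
H(E, q) = 2*E/(E + q) (H(E, q) = (2*E)/(E + q) = 2*E/(E + q))
Q(l) = 4/23 (Q(l) = 2*(2*1²)/(2*1² + 21) = 2*(2*1)/(2*1 + 21) = 2*2/(2 + 21) = 2*2/23 = 2*2*(1/23) = 4/23)
(230402 + Q(-497))/(C(-576) - 476180) = (230402 + 4/23)/(√2*√(-576) - 476180) = 5299250/(23*(√2*(24*I) - 476180)) = 5299250/(23*(24*I*√2 - 476180)) = 5299250/(23*(-476180 + 24*I*√2))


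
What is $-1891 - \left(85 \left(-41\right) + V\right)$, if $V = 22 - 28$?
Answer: $1600$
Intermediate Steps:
$V = -6$
$-1891 - \left(85 \left(-41\right) + V\right) = -1891 - \left(85 \left(-41\right) - 6\right) = -1891 - \left(-3485 - 6\right) = -1891 - -3491 = -1891 + 3491 = 1600$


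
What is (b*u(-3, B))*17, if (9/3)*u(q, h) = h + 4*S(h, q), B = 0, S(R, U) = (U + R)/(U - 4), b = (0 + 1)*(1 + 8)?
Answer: 612/7 ≈ 87.429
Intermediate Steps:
b = 9 (b = 1*9 = 9)
S(R, U) = (R + U)/(-4 + U)
u(q, h) = h/3 + 4*(h + q)/(3*(-4 + q)) (u(q, h) = (h + 4*((h + q)/(-4 + q)))/3 = (h + 4*(h + q)/(-4 + q))/3 = h/3 + 4*(h + q)/(3*(-4 + q)))
(b*u(-3, B))*17 = (9*((1/3)*(-3)*(4 + 0)/(-4 - 3)))*17 = (9*((1/3)*(-3)*4/(-7)))*17 = (9*((1/3)*(-3)*(-1/7)*4))*17 = (9*(4/7))*17 = (36/7)*17 = 612/7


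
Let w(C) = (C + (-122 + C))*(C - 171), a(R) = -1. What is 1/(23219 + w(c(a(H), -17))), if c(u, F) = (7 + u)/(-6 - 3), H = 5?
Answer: 9/399521 ≈ 2.2527e-5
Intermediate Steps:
c(u, F) = -7/9 - u/9 (c(u, F) = (7 + u)/(-9) = (7 + u)*(-⅑) = -7/9 - u/9)
w(C) = (-171 + C)*(-122 + 2*C) (w(C) = (-122 + 2*C)*(-171 + C) = (-171 + C)*(-122 + 2*C))
1/(23219 + w(c(a(H), -17))) = 1/(23219 + (20862 - 464*(-7/9 - ⅑*(-1)) + 2*(-7/9 - ⅑*(-1))²)) = 1/(23219 + (20862 - 464*(-7/9 + ⅑) + 2*(-7/9 + ⅑)²)) = 1/(23219 + (20862 - 464*(-⅔) + 2*(-⅔)²)) = 1/(23219 + (20862 + 928/3 + 2*(4/9))) = 1/(23219 + (20862 + 928/3 + 8/9)) = 1/(23219 + 190550/9) = 1/(399521/9) = 9/399521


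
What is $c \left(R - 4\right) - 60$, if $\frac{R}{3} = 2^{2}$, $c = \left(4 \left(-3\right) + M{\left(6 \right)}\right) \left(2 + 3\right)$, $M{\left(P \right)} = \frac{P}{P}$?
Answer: $-500$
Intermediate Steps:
$M{\left(P \right)} = 1$
$c = -55$ ($c = \left(4 \left(-3\right) + 1\right) \left(2 + 3\right) = \left(-12 + 1\right) 5 = \left(-11\right) 5 = -55$)
$R = 12$ ($R = 3 \cdot 2^{2} = 3 \cdot 4 = 12$)
$c \left(R - 4\right) - 60 = - 55 \left(12 - 4\right) - 60 = \left(-55\right) 8 - 60 = -440 - 60 = -500$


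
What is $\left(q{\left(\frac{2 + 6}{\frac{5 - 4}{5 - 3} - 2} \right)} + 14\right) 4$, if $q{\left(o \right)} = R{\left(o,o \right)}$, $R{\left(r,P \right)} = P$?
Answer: $\frac{104}{3} \approx 34.667$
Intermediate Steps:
$q{\left(o \right)} = o$
$\left(q{\left(\frac{2 + 6}{\frac{5 - 4}{5 - 3} - 2} \right)} + 14\right) 4 = \left(\frac{2 + 6}{\frac{5 - 4}{5 - 3} - 2} + 14\right) 4 = \left(\frac{8}{1 \cdot \frac{1}{2} - 2} + 14\right) 4 = \left(\frac{8}{\frac{1}{2} - 2} + 14\right) 4 = \left(\frac{8}{- \frac{3}{2}} + 14\right) 4 = \left(8 \left(- \frac{2}{3}\right) + 14\right) 4 = \left(- \frac{16}{3} + 14\right) 4 = \frac{26}{3} \cdot 4 = \frac{104}{3}$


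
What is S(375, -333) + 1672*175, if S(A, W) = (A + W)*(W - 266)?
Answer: 267442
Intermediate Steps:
S(A, W) = (-266 + W)*(A + W) (S(A, W) = (A + W)*(-266 + W) = (-266 + W)*(A + W))
S(375, -333) + 1672*175 = ((-333)² - 266*375 - 266*(-333) + 375*(-333)) + 1672*175 = (110889 - 99750 + 88578 - 124875) + 292600 = -25158 + 292600 = 267442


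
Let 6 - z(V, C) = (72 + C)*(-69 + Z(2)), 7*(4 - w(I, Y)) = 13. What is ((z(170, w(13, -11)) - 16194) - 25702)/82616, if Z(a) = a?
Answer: -258457/578312 ≈ -0.44692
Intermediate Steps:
w(I, Y) = 15/7 (w(I, Y) = 4 - ⅐*13 = 4 - 13/7 = 15/7)
z(V, C) = 4830 + 67*C (z(V, C) = 6 - (72 + C)*(-69 + 2) = 6 - (72 + C)*(-67) = 6 - (-4824 - 67*C) = 6 + (4824 + 67*C) = 4830 + 67*C)
((z(170, w(13, -11)) - 16194) - 25702)/82616 = (((4830 + 67*(15/7)) - 16194) - 25702)/82616 = (((4830 + 1005/7) - 16194) - 25702)*(1/82616) = ((34815/7 - 16194) - 25702)*(1/82616) = (-78543/7 - 25702)*(1/82616) = -258457/7*1/82616 = -258457/578312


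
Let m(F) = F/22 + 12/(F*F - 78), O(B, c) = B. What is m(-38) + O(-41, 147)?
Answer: -320944/7513 ≈ -42.719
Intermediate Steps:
m(F) = 12/(-78 + F**2) + F/22 (m(F) = F*(1/22) + 12/(F**2 - 78) = F/22 + 12/(-78 + F**2) = 12/(-78 + F**2) + F/22)
m(-38) + O(-41, 147) = (264 + (-38)**3 - 78*(-38))/(22*(-78 + (-38)**2)) - 41 = (264 - 54872 + 2964)/(22*(-78 + 1444)) - 41 = (1/22)*(-51644)/1366 - 41 = (1/22)*(1/1366)*(-51644) - 41 = -12911/7513 - 41 = -320944/7513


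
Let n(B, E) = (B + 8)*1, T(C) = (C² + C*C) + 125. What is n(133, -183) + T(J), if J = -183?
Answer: 67244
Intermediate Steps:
T(C) = 125 + 2*C² (T(C) = (C² + C²) + 125 = 2*C² + 125 = 125 + 2*C²)
n(B, E) = 8 + B (n(B, E) = (8 + B)*1 = 8 + B)
n(133, -183) + T(J) = (8 + 133) + (125 + 2*(-183)²) = 141 + (125 + 2*33489) = 141 + (125 + 66978) = 141 + 67103 = 67244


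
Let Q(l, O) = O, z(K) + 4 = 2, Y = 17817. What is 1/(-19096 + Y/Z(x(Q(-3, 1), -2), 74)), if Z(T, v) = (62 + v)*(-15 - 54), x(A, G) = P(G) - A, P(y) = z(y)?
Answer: -3128/59738227 ≈ -5.2362e-5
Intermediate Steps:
z(K) = -2 (z(K) = -4 + 2 = -2)
P(y) = -2
x(A, G) = -2 - A
Z(T, v) = -4278 - 69*v (Z(T, v) = (62 + v)*(-69) = -4278 - 69*v)
1/(-19096 + Y/Z(x(Q(-3, 1), -2), 74)) = 1/(-19096 + 17817/(-4278 - 69*74)) = 1/(-19096 + 17817/(-4278 - 5106)) = 1/(-19096 + 17817/(-9384)) = 1/(-19096 + 17817*(-1/9384)) = 1/(-19096 - 5939/3128) = 1/(-59738227/3128) = -3128/59738227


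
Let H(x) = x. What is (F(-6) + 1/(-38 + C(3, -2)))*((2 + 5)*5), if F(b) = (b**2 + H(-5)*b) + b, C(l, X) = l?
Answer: 2099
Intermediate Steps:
F(b) = b**2 - 4*b (F(b) = (b**2 - 5*b) + b = b**2 - 4*b)
(F(-6) + 1/(-38 + C(3, -2)))*((2 + 5)*5) = (-6*(-4 - 6) + 1/(-38 + 3))*((2 + 5)*5) = (-6*(-10) + 1/(-35))*(7*5) = (60 - 1/35)*35 = (2099/35)*35 = 2099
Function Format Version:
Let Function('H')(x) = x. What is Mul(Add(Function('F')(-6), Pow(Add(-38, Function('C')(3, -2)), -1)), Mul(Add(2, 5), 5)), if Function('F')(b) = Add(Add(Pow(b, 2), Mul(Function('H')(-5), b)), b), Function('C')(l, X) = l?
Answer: 2099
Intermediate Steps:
Function('F')(b) = Add(Pow(b, 2), Mul(-4, b)) (Function('F')(b) = Add(Add(Pow(b, 2), Mul(-5, b)), b) = Add(Pow(b, 2), Mul(-4, b)))
Mul(Add(Function('F')(-6), Pow(Add(-38, Function('C')(3, -2)), -1)), Mul(Add(2, 5), 5)) = Mul(Add(Mul(-6, Add(-4, -6)), Pow(Add(-38, 3), -1)), Mul(Add(2, 5), 5)) = Mul(Add(Mul(-6, -10), Pow(-35, -1)), Mul(7, 5)) = Mul(Add(60, Rational(-1, 35)), 35) = Mul(Rational(2099, 35), 35) = 2099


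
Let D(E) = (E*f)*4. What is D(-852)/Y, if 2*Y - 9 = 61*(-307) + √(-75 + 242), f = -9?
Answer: -1148236992/350363357 - 61344*√167/350363357 ≈ -3.2795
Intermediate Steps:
D(E) = -36*E (D(E) = (E*(-9))*4 = -9*E*4 = -36*E)
Y = -9359 + √167/2 (Y = 9/2 + (61*(-307) + √(-75 + 242))/2 = 9/2 + (-18727 + √167)/2 = 9/2 + (-18727/2 + √167/2) = -9359 + √167/2 ≈ -9352.5)
D(-852)/Y = (-36*(-852))/(-9359 + √167/2) = 30672/(-9359 + √167/2)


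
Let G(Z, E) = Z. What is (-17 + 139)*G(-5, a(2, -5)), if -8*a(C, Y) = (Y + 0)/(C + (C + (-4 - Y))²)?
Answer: -610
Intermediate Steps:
a(C, Y) = -Y/(8*(C + (-4 + C - Y)²)) (a(C, Y) = -(Y + 0)/(8*(C + (C + (-4 - Y))²)) = -Y/(8*(C + (-4 + C - Y)²)))
(-17 + 139)*G(-5, a(2, -5)) = (-17 + 139)*(-5) = 122*(-5) = -610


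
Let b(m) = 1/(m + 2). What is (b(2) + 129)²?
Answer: 267289/16 ≈ 16706.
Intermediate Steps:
b(m) = 1/(2 + m)
(b(2) + 129)² = (1/(2 + 2) + 129)² = (1/4 + 129)² = (¼ + 129)² = (517/4)² = 267289/16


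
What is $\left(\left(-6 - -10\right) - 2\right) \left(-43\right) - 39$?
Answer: $-125$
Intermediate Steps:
$\left(\left(-6 - -10\right) - 2\right) \left(-43\right) - 39 = \left(\left(-6 + 10\right) - 2\right) \left(-43\right) - 39 = \left(4 - 2\right) \left(-43\right) - 39 = 2 \left(-43\right) - 39 = -86 - 39 = -125$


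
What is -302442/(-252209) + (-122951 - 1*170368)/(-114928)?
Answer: 108736745847/28985875952 ≈ 3.7514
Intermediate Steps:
-302442/(-252209) + (-122951 - 1*170368)/(-114928) = -302442*(-1/252209) + (-122951 - 170368)*(-1/114928) = 302442/252209 - 293319*(-1/114928) = 302442/252209 + 293319/114928 = 108736745847/28985875952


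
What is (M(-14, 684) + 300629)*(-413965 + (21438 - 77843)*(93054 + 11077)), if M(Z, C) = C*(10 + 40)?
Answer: -1966759770863580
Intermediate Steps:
M(Z, C) = 50*C (M(Z, C) = C*50 = 50*C)
(M(-14, 684) + 300629)*(-413965 + (21438 - 77843)*(93054 + 11077)) = (50*684 + 300629)*(-413965 + (21438 - 77843)*(93054 + 11077)) = (34200 + 300629)*(-413965 - 56405*104131) = 334829*(-413965 - 5873509055) = 334829*(-5873923020) = -1966759770863580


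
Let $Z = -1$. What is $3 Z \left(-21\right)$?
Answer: $63$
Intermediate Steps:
$3 Z \left(-21\right) = 3 \left(-1\right) \left(-21\right) = \left(-3\right) \left(-21\right) = 63$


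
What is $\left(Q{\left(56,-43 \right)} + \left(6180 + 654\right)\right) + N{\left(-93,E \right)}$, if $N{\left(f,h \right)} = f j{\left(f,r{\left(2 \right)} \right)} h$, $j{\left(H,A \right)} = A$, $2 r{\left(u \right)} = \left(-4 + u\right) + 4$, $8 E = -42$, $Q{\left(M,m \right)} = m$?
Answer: $\frac{29117}{4} \approx 7279.3$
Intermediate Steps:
$E = - \frac{21}{4}$ ($E = \frac{1}{8} \left(-42\right) = - \frac{21}{4} \approx -5.25$)
$r{\left(u \right)} = \frac{u}{2}$ ($r{\left(u \right)} = \frac{\left(-4 + u\right) + 4}{2} = \frac{u}{2}$)
$N{\left(f,h \right)} = f h$ ($N{\left(f,h \right)} = f \frac{1}{2} \cdot 2 h = f 1 h = f h$)
$\left(Q{\left(56,-43 \right)} + \left(6180 + 654\right)\right) + N{\left(-93,E \right)} = \left(-43 + \left(6180 + 654\right)\right) - - \frac{1953}{4} = \left(-43 + 6834\right) + \frac{1953}{4} = 6791 + \frac{1953}{4} = \frac{29117}{4}$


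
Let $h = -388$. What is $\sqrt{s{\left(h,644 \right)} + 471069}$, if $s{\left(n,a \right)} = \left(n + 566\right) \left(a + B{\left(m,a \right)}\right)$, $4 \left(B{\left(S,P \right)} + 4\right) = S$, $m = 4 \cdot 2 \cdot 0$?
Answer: $\sqrt{584989} \approx 764.85$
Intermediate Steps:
$m = 0$ ($m = 8 \cdot 0 = 0$)
$B{\left(S,P \right)} = -4 + \frac{S}{4}$
$s{\left(n,a \right)} = \left(-4 + a\right) \left(566 + n\right)$ ($s{\left(n,a \right)} = \left(n + 566\right) \left(a + \left(-4 + \frac{1}{4} \cdot 0\right)\right) = \left(566 + n\right) \left(a + \left(-4 + 0\right)\right) = \left(566 + n\right) \left(a - 4\right) = \left(566 + n\right) \left(-4 + a\right) = \left(-4 + a\right) \left(566 + n\right)$)
$\sqrt{s{\left(h,644 \right)} + 471069} = \sqrt{\left(-2264 - -1552 + 566 \cdot 644 + 644 \left(-388\right)\right) + 471069} = \sqrt{\left(-2264 + 1552 + 364504 - 249872\right) + 471069} = \sqrt{113920 + 471069} = \sqrt{584989}$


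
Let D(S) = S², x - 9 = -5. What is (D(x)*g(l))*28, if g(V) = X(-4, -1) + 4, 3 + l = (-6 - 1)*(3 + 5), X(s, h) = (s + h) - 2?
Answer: -1344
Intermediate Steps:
X(s, h) = -2 + h + s (X(s, h) = (h + s) - 2 = -2 + h + s)
l = -59 (l = -3 + (-6 - 1)*(3 + 5) = -3 - 7*8 = -3 - 56 = -59)
x = 4 (x = 9 - 5 = 4)
g(V) = -3 (g(V) = (-2 - 1 - 4) + 4 = -7 + 4 = -3)
(D(x)*g(l))*28 = (4²*(-3))*28 = (16*(-3))*28 = -48*28 = -1344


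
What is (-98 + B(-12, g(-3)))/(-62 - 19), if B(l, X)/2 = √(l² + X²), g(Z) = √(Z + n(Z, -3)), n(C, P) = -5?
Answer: 98/81 - 4*√34/81 ≈ 0.92193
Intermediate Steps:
g(Z) = √(-5 + Z) (g(Z) = √(Z - 5) = √(-5 + Z))
B(l, X) = 2*√(X² + l²) (B(l, X) = 2*√(l² + X²) = 2*√(X² + l²))
(-98 + B(-12, g(-3)))/(-62 - 19) = (-98 + 2*√((√(-5 - 3))² + (-12)²))/(-62 - 19) = (-98 + 2*√((√(-8))² + 144))/(-81) = (-98 + 2*√((2*I*√2)² + 144))*(-1/81) = (-98 + 2*√(-8 + 144))*(-1/81) = (-98 + 2*√136)*(-1/81) = (-98 + 2*(2*√34))*(-1/81) = (-98 + 4*√34)*(-1/81) = 98/81 - 4*√34/81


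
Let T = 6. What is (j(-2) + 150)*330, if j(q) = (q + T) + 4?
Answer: 52140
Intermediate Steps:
j(q) = 10 + q (j(q) = (q + 6) + 4 = (6 + q) + 4 = 10 + q)
(j(-2) + 150)*330 = ((10 - 2) + 150)*330 = (8 + 150)*330 = 158*330 = 52140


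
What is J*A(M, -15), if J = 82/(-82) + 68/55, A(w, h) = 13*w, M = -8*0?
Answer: 0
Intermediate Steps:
M = 0
J = 13/55 (J = 82*(-1/82) + 68*(1/55) = -1 + 68/55 = 13/55 ≈ 0.23636)
J*A(M, -15) = 13*(13*0)/55 = (13/55)*0 = 0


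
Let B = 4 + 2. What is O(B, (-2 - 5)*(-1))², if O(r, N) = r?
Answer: 36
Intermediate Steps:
B = 6
O(B, (-2 - 5)*(-1))² = 6² = 36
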